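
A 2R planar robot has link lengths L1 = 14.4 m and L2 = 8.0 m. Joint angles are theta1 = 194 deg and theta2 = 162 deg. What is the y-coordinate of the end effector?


Convert angles to radians: theta1 = 3.3859, theta2 = 2.8274
y = L1*sin(theta1) + L2*sin(theta1+theta2)
y = -3.4837 + -0.5581
y = -4.0417


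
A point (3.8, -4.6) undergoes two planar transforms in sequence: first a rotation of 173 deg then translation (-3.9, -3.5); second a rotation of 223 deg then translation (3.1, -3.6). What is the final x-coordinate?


After transform 1:
x1 = cos(173)*3.8 - sin(173)*-4.6 + -3.9 = -7.1111
y1 = sin(173)*3.8 + cos(173)*-4.6 + -3.5 = 1.5288
After transform 2:
x2 = cos(223)*-7.1111 - sin(223)*1.5288 + 3.1
= 9.3434


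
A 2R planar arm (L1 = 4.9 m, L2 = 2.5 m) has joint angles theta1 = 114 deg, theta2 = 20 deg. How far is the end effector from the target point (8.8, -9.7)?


End effector via forward kinematics:
x = L1*cos(t1) + L2*cos(t1+t2) = -3.7297
y = L1*sin(t1) + L2*sin(t1+t2) = 6.2747
Distance to target:
d = sqrt((8.8 - -3.7297)^2 + (-9.7 - 6.2747)^2)
= sqrt(156.9923 + 255.1918)
= 20.3023 m


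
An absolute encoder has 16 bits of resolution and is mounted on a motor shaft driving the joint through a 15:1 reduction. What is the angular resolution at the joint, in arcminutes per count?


counts = 2^16 = 65536
effective counts at joint = 65536 * 15 = 983040
resolution = 360*60 / 983040
= 0.022 arcmin/count


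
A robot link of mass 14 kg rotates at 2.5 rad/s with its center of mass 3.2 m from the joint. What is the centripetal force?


F = m * omega^2 * r
= 14 * 2.5^2 * 3.2
= 14 * 6.25 * 3.2
= 280.0 N


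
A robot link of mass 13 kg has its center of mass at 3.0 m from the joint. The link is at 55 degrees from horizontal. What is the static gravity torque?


tau = m*g*L*cos(angle)
= 13 * 9.81 * 3.0 * cos(55 deg)
= 13 * 9.81 * 3.0 * 0.5736
= 219.4446 Nm


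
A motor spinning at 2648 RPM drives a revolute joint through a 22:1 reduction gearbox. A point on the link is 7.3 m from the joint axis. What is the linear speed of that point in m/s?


omega_motor = 2648 * 2*pi/60 = 277.2979 rad/s
omega_joint = omega_motor / 22 = 12.6045 rad/s
v = omega_joint * r = 12.6045 * 7.3
= 92.0125 m/s


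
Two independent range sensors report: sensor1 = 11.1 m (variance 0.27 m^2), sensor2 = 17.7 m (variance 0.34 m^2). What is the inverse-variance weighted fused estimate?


w1 = (1/var1) / (1/var1 + 1/var2)
   = 3.7037 / (3.7037 + 2.9412) = 0.5574
w2 = 1 - w1 = 0.4426
fused = w1*s1 + w2*s2 = 6.1869 + 7.8344
= 14.0213 m


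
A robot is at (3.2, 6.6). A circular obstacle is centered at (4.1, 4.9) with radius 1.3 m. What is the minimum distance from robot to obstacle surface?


center_dist = sqrt((3.2-4.1)^2 + (6.6-4.9)^2)
= sqrt(0.81 + 2.89)
= 1.9235
min_dist = center_dist - radius = 1.9235 - 1.3 = 0.6235 m


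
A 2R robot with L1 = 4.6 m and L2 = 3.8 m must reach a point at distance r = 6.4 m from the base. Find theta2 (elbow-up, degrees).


cos(theta2) = (r^2 - L1^2 - L2^2) / (2*L1*L2)
cos(theta2) = (40.96 - 21.16 - 14.44) / 34.96
cos(theta2) = 0.153318
theta2 = 81.1807 degrees


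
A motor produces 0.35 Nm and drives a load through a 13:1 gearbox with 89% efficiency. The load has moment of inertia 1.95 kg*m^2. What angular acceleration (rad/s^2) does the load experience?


tau_out = tau_motor * N * eta
= 0.35 * 13 * 0.89 = 4.0495 Nm
alpha = tau_out / I = 4.0495 / 1.95
= 2.0767 rad/s^2


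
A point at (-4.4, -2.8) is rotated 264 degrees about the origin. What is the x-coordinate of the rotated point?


x' = x*cos(theta) - y*sin(theta)
cos(264 deg) = -0.1045, sin(264 deg) = -0.9945
x' = -4.4 * -0.1045 - -2.8 * -0.9945
= 0.4599 - 2.7847
= -2.3247


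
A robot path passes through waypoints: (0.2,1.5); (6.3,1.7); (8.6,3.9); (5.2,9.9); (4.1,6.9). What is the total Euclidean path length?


Segment lengths:
  seg1 = sqrt((6.1)^2 + (0.2)^2) = 6.1033
  seg2 = sqrt((2.3)^2 + (2.2)^2) = 3.1828
  seg3 = sqrt((-3.4)^2 + (6.0)^2) = 6.8964
  seg4 = sqrt((-1.1)^2 + (-3.0)^2) = 3.1953
Total = 19.3777


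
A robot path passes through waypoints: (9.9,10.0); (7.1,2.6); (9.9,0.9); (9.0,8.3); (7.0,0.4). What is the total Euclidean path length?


Segment lengths:
  seg1 = sqrt((-2.8)^2 + (-7.4)^2) = 7.912
  seg2 = sqrt((2.8)^2 + (-1.7)^2) = 3.2757
  seg3 = sqrt((-0.9)^2 + (7.4)^2) = 7.4545
  seg4 = sqrt((-2.0)^2 + (-7.9)^2) = 8.1492
Total = 26.7914


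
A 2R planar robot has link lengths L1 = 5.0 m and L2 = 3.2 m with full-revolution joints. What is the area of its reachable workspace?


r_max = L1 + L2 = 8.2 m
r_min = |L1 - L2| = 1.8 m
Area = pi*(r_max^2 - r_min^2)
= pi*(67.24 - 3.24)
= pi * 64.0
= 201.0619 m^2


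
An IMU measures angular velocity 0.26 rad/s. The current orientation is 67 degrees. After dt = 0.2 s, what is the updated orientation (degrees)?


delta_theta = w * dt = 0.26 * 0.2 = 0.052 rad
= 2.9794 deg
theta_new = 67 + 2.9794 = 69.9794 deg


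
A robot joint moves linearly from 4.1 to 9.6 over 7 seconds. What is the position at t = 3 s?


s = t/T = 3/7 = 0.4286
p(t) = p0 + (pf-p0)*s
= 4.1 + (9.6 - 4.1) * 0.4286
= 6.4571


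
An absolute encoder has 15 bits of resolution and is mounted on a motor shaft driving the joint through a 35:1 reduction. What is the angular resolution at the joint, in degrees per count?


counts = 2^15 = 32768
effective counts at joint = 32768 * 35 = 1146880
resolution = 360 / 1146880
= 3.1390e-04 deg/count


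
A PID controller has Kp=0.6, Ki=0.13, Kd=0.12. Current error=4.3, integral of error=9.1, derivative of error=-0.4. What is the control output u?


u = Kp*e + Ki*int(e) + Kd*de/dt
= 0.6*4.3 + 0.13*9.1 + 0.12*(-0.4)
= 2.58 + 1.183 + -0.048
= 3.715


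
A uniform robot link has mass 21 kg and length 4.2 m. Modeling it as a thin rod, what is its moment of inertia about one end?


I = (1/3) * m * L^2
= (1/3) * 21 * 4.2^2
= 0.333333 * 21 * 17.64
= 123.48 kg*m^2


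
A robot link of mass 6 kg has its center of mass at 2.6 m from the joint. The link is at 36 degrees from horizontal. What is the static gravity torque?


tau = m*g*L*cos(angle)
= 6 * 9.81 * 2.6 * cos(36 deg)
= 6 * 9.81 * 2.6 * 0.809
= 123.8087 Nm


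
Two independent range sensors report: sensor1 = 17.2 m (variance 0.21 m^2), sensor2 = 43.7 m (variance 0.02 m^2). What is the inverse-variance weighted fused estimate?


w1 = (1/var1) / (1/var1 + 1/var2)
   = 4.7619 / (4.7619 + 50.0) = 0.087
w2 = 1 - w1 = 0.913
fused = w1*s1 + w2*s2 = 1.4957 + 39.9
= 41.3957 m


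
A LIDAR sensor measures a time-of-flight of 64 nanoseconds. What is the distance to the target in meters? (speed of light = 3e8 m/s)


tof = 64 ns = 6.4e-08 s
dist = c * tof / 2
= 3e8 * 6.4e-08 / 2
= 9.6 m


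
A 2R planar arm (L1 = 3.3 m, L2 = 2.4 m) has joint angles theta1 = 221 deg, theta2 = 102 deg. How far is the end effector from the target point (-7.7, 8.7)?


End effector via forward kinematics:
x = L1*cos(t1) + L2*cos(t1+t2) = -0.5738
y = L1*sin(t1) + L2*sin(t1+t2) = -3.6094
Distance to target:
d = sqrt((-7.7 - -0.5738)^2 + (8.7 - -3.6094)^2)
= sqrt(50.7825 + 151.5201)
= 14.2233 m


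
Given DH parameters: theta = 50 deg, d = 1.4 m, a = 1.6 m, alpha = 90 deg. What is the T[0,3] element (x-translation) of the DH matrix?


T[0,3] = a * cos(theta)
= 1.6 * cos(50 deg)
= 1.6 * 0.6428
= 1.0285


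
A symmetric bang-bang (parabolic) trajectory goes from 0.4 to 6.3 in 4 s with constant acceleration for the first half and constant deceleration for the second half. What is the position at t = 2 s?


Symmetric rest-to-rest: each phase covers (pf-p0)/2 in time T/2. 0.5*a*(T/2)^2 = (pf-p0)/2 => a = 4*(pf-p0)/T^2
a = 4*(6.3-0.4)/4^2 = 1.475
t = 2 is in the acceleration phase (t <= T/2).
p = p0 + 0.5*a*t^2 = 0.4 + 0.5*1.475*2^2
= 3.35


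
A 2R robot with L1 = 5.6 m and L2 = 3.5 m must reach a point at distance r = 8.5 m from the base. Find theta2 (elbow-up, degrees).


cos(theta2) = (r^2 - L1^2 - L2^2) / (2*L1*L2)
cos(theta2) = (72.25 - 31.36 - 12.25) / 39.2
cos(theta2) = 0.730612
theta2 = 43.0623 degrees


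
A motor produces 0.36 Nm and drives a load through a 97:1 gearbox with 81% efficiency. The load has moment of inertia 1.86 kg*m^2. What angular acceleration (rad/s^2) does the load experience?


tau_out = tau_motor * N * eta
= 0.36 * 97 * 0.81 = 28.2852 Nm
alpha = tau_out / I = 28.2852 / 1.86
= 15.2071 rad/s^2


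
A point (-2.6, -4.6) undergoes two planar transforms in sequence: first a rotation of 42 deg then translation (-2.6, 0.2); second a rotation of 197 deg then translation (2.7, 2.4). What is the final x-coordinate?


After transform 1:
x1 = cos(42)*-2.6 - sin(42)*-4.6 + -2.6 = -1.4542
y1 = sin(42)*-2.6 + cos(42)*-4.6 + 0.2 = -4.9582
After transform 2:
x2 = cos(197)*-1.4542 - sin(197)*-4.9582 + 2.7
= 2.641


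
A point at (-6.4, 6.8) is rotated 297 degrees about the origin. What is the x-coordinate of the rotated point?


x' = x*cos(theta) - y*sin(theta)
cos(297 deg) = 0.454, sin(297 deg) = -0.891
x' = -6.4 * 0.454 - 6.8 * -0.891
= -2.9055 - -6.0588
= 3.1533


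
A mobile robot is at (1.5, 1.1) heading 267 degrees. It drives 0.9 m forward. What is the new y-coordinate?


y_new = y0 + d*sin(theta)
= 1.1 + 0.9*sin(267)
= 1.1 + -0.8988
= 0.2012


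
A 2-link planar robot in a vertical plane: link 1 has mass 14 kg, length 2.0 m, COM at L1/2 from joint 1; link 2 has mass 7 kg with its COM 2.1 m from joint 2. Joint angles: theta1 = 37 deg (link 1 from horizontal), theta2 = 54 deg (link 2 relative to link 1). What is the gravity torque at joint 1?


Horizontal distance from joint 1 to link-1 COM:
  x_c1 = (L1/2)*cos(t1) = 1.0 * 0.7986 = 0.7986 m
Horizontal distance from joint 1 to link-2 COM:
  x_c2 = L1*cos(t1) + Lc2*cos(t1+t2)
       = 2.0*0.7986 + 2.1*-0.0175 = 1.5606 m
tau1 = m1*g*x_c1 + m2*g*x_c2
     = 14*9.81*0.7986 + 7*9.81*1.5606
     = 109.6846 + 107.1678
     = 216.8524 Nm


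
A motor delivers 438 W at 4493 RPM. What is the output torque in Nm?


omega = 4493 * 2*pi/60 = 470.5059 rad/s
tau = P / omega = 438 / 470.5059
= 0.9309 Nm


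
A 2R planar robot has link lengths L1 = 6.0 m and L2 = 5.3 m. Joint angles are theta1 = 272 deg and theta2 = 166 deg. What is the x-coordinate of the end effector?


Convert angles to radians: theta1 = 4.7473, theta2 = 2.8972
x = L1*cos(theta1) + L2*cos(theta1+theta2)
x = 0.2094 + 1.1019
x = 1.3113


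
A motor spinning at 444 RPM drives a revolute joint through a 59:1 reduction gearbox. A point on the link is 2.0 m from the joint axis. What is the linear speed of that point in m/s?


omega_motor = 444 * 2*pi/60 = 46.4956 rad/s
omega_joint = omega_motor / 59 = 0.7881 rad/s
v = omega_joint * r = 0.7881 * 2.0
= 1.5761 m/s


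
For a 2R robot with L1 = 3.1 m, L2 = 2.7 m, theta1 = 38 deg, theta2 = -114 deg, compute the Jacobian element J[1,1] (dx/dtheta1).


J[1,1] = -L1*sin(t1) - L2*sin(t1+t2)
= -3.1*sin(38) - 2.7*sin(-76)
= 0.7112


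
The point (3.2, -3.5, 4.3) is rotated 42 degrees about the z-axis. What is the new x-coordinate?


Rotation about z-axis: x' = x*cos(theta) - y*sin(theta)
= 3.2 * 0.7431 - -3.5 * 0.6691
= 4.72


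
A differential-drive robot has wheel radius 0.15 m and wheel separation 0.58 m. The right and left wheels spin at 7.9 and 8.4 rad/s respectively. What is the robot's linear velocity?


vR = r*wR = 0.15*7.9 = 1.185 m/s
vL = r*wL = 0.15*8.4 = 1.26 m/s
v = (vR+vL)/2 = 1.2225 m/s
omega = (vR-vL)/L = -0.1293 rad/s
linear velocity = 1.2225 m/s


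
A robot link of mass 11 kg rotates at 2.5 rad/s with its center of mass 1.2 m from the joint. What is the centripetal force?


F = m * omega^2 * r
= 11 * 2.5^2 * 1.2
= 11 * 6.25 * 1.2
= 82.5 N


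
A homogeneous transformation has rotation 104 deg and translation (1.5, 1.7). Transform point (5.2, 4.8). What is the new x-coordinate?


x' = cos(theta)*px - sin(theta)*py + tx
= -0.2419*5.2 - 0.9703*4.8 + 1.5
= -4.4154


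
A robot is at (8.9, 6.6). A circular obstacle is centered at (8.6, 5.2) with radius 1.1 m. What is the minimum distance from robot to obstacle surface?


center_dist = sqrt((8.9-8.6)^2 + (6.6-5.2)^2)
= sqrt(0.09 + 1.96)
= 1.4318
min_dist = center_dist - radius = 1.4318 - 1.1 = 0.3318 m


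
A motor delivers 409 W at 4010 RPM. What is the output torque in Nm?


omega = 4010 * 2*pi/60 = 419.9262 rad/s
tau = P / omega = 409 / 419.9262
= 0.974 Nm


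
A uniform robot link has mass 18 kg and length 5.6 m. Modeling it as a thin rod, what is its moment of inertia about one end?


I = (1/3) * m * L^2
= (1/3) * 18 * 5.6^2
= 0.333333 * 18 * 31.36
= 188.16 kg*m^2


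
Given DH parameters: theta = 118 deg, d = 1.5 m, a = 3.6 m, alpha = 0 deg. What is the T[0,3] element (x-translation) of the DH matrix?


T[0,3] = a * cos(theta)
= 3.6 * cos(118 deg)
= 3.6 * -0.4695
= -1.6901


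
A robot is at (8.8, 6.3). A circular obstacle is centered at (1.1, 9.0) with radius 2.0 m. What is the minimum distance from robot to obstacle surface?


center_dist = sqrt((8.8-1.1)^2 + (6.3-9.0)^2)
= sqrt(59.29 + 7.29)
= 8.1597
min_dist = center_dist - radius = 8.1597 - 2.0 = 6.1597 m


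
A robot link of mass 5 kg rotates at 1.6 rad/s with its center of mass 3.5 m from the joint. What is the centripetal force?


F = m * omega^2 * r
= 5 * 1.6^2 * 3.5
= 5 * 2.56 * 3.5
= 44.8 N


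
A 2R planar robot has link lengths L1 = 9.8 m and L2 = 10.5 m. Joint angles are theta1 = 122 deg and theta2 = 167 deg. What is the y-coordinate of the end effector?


Convert angles to radians: theta1 = 2.1293, theta2 = 2.9147
y = L1*sin(theta1) + L2*sin(theta1+theta2)
y = 8.3109 + -9.9279
y = -1.6171


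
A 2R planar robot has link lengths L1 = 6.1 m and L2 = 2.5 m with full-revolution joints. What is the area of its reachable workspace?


r_max = L1 + L2 = 8.6 m
r_min = |L1 - L2| = 3.6 m
Area = pi*(r_max^2 - r_min^2)
= pi*(73.96 - 12.96)
= pi * 61.0
= 191.6372 m^2


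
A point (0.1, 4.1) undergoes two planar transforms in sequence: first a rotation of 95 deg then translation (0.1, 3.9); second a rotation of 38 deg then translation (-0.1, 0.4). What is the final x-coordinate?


After transform 1:
x1 = cos(95)*0.1 - sin(95)*4.1 + 0.1 = -3.9931
y1 = sin(95)*0.1 + cos(95)*4.1 + 3.9 = 3.6423
After transform 2:
x2 = cos(38)*-3.9931 - sin(38)*3.6423 + -0.1
= -5.489


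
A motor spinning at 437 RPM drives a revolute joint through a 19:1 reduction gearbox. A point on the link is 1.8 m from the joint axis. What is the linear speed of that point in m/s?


omega_motor = 437 * 2*pi/60 = 45.7625 rad/s
omega_joint = omega_motor / 19 = 2.4086 rad/s
v = omega_joint * r = 2.4086 * 1.8
= 4.3354 m/s


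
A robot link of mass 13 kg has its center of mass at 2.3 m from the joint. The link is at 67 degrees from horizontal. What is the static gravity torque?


tau = m*g*L*cos(angle)
= 13 * 9.81 * 2.3 * cos(67 deg)
= 13 * 9.81 * 2.3 * 0.3907
= 114.6089 Nm


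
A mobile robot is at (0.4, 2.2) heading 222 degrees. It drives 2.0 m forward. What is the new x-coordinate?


x_new = x0 + d*cos(theta)
= 0.4 + 2.0*cos(222)
= 0.4 + -1.4863
= -1.0863


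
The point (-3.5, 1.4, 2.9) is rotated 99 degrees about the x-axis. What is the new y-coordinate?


Rotation about x-axis: y' = y*cos(theta) - z*sin(theta)
= 1.4 * -0.1564 - 2.9 * 0.9877
= -3.0833


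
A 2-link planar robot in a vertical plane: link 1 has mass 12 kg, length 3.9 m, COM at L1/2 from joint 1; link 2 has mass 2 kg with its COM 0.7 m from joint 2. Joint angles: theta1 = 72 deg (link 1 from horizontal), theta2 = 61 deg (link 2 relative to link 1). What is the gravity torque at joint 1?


Horizontal distance from joint 1 to link-1 COM:
  x_c1 = (L1/2)*cos(t1) = 1.95 * 0.309 = 0.6026 m
Horizontal distance from joint 1 to link-2 COM:
  x_c2 = L1*cos(t1) + Lc2*cos(t1+t2)
       = 3.9*0.309 + 0.7*-0.682 = 0.7278 m
tau1 = m1*g*x_c1 + m2*g*x_c2
     = 12*9.81*0.6026 + 2*9.81*0.7278
     = 70.9361 + 14.2788
     = 85.2149 Nm


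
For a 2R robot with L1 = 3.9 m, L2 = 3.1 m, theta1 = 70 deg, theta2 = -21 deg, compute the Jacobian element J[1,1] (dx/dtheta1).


J[1,1] = -L1*sin(t1) - L2*sin(t1+t2)
= -3.9*sin(70) - 3.1*sin(49)
= -6.0044


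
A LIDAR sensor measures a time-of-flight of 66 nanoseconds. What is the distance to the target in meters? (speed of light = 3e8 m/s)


tof = 66 ns = 6.6e-08 s
dist = c * tof / 2
= 3e8 * 6.6e-08 / 2
= 9.9 m


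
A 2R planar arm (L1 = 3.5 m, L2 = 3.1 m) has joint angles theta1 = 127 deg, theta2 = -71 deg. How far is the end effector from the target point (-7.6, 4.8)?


End effector via forward kinematics:
x = L1*cos(t1) + L2*cos(t1+t2) = -0.3729
y = L1*sin(t1) + L2*sin(t1+t2) = 5.3652
Distance to target:
d = sqrt((-7.6 - -0.3729)^2 + (4.8 - 5.3652)^2)
= sqrt(52.2316 + 0.3195)
= 7.2492 m


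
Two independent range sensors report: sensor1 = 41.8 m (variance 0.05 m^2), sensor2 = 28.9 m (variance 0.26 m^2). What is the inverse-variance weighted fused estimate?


w1 = (1/var1) / (1/var1 + 1/var2)
   = 20.0 / (20.0 + 3.8462) = 0.8387
w2 = 1 - w1 = 0.1613
fused = w1*s1 + w2*s2 = 35.0581 + 4.6613
= 39.7194 m


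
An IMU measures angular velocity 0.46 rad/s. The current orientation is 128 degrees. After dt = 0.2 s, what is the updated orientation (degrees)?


delta_theta = w * dt = 0.46 * 0.2 = 0.092 rad
= 5.2712 deg
theta_new = 128 + 5.2712 = 133.2712 deg


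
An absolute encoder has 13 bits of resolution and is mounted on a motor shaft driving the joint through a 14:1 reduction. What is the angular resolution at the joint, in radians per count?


counts = 2^13 = 8192
effective counts at joint = 8192 * 14 = 114688
resolution = 2*pi / 114688
= 5.4785e-05 rad/count


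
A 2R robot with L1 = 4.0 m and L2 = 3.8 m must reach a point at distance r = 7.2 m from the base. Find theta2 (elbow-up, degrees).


cos(theta2) = (r^2 - L1^2 - L2^2) / (2*L1*L2)
cos(theta2) = (51.84 - 16.0 - 14.44) / 30.4
cos(theta2) = 0.703947
theta2 = 45.2554 degrees


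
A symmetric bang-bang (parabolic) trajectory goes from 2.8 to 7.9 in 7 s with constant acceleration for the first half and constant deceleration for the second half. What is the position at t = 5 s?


Symmetric rest-to-rest: each phase covers (pf-p0)/2 in time T/2. 0.5*a*(T/2)^2 = (pf-p0)/2 => a = 4*(pf-p0)/T^2
a = 4*(7.9-2.8)/7^2 = 0.4163
t = 5 is in the deceleration phase (t > T/2).
p = pf - 0.5*a*(T-t)^2 = 7.9 - 0.5*0.4163*2^2
= 7.0673


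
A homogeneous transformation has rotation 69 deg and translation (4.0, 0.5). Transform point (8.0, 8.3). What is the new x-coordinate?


x' = cos(theta)*px - sin(theta)*py + tx
= 0.3584*8.0 - 0.9336*8.3 + 4.0
= -0.8818


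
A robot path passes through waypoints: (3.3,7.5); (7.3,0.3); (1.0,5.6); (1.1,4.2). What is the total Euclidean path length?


Segment lengths:
  seg1 = sqrt((4.0)^2 + (-7.2)^2) = 8.2365
  seg2 = sqrt((-6.3)^2 + (5.3)^2) = 8.2329
  seg3 = sqrt((0.1)^2 + (-1.4)^2) = 1.4036
Total = 17.8729


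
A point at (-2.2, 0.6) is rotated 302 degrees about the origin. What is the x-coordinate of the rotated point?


x' = x*cos(theta) - y*sin(theta)
cos(302 deg) = 0.5299, sin(302 deg) = -0.848
x' = -2.2 * 0.5299 - 0.6 * -0.848
= -1.1658 - -0.5088
= -0.657


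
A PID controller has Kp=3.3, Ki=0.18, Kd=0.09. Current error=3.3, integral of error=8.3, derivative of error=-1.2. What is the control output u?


u = Kp*e + Ki*int(e) + Kd*de/dt
= 3.3*3.3 + 0.18*8.3 + 0.09*(-1.2)
= 10.89 + 1.494 + -0.108
= 12.276


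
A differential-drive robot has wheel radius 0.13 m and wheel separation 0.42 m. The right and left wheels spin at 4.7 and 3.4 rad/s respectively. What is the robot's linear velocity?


vR = r*wR = 0.13*4.7 = 0.611 m/s
vL = r*wL = 0.13*3.4 = 0.442 m/s
v = (vR+vL)/2 = 0.5265 m/s
omega = (vR-vL)/L = 0.4024 rad/s
linear velocity = 0.5265 m/s


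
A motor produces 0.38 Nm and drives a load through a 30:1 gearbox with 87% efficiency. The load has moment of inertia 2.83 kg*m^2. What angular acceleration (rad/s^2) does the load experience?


tau_out = tau_motor * N * eta
= 0.38 * 30 * 0.87 = 9.918 Nm
alpha = tau_out / I = 9.918 / 2.83
= 3.5046 rad/s^2


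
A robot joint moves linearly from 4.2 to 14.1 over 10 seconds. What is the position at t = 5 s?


s = t/T = 5/10 = 0.5
p(t) = p0 + (pf-p0)*s
= 4.2 + (14.1 - 4.2) * 0.5
= 9.15


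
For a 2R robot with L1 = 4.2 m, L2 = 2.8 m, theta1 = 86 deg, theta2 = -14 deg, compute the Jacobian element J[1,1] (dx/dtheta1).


J[1,1] = -L1*sin(t1) - L2*sin(t1+t2)
= -4.2*sin(86) - 2.8*sin(72)
= -6.8527


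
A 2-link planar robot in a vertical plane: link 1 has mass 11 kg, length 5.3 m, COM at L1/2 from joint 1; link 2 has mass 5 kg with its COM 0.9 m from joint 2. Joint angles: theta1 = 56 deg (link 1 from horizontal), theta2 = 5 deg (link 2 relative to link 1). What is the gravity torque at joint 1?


Horizontal distance from joint 1 to link-1 COM:
  x_c1 = (L1/2)*cos(t1) = 2.65 * 0.5592 = 1.4819 m
Horizontal distance from joint 1 to link-2 COM:
  x_c2 = L1*cos(t1) + Lc2*cos(t1+t2)
       = 5.3*0.5592 + 0.9*0.4848 = 3.4001 m
tau1 = m1*g*x_c1 + m2*g*x_c2
     = 11*9.81*1.4819 + 5*9.81*3.4001
     = 159.9076 + 166.7725
     = 326.6801 Nm


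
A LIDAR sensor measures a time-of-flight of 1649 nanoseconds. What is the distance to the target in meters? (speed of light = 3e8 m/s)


tof = 1649 ns = 1.649e-06 s
dist = c * tof / 2
= 3e8 * 1.649e-06 / 2
= 247.35 m


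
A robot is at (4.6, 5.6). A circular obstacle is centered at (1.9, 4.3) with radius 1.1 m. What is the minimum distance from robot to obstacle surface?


center_dist = sqrt((4.6-1.9)^2 + (5.6-4.3)^2)
= sqrt(7.29 + 1.69)
= 2.9967
min_dist = center_dist - radius = 2.9967 - 1.1 = 1.8967 m


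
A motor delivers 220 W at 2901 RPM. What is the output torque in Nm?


omega = 2901 * 2*pi/60 = 303.792 rad/s
tau = P / omega = 220 / 303.792
= 0.7242 Nm


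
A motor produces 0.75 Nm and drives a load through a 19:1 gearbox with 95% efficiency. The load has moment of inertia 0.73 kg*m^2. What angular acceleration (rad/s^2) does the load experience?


tau_out = tau_motor * N * eta
= 0.75 * 19 * 0.95 = 13.5375 Nm
alpha = tau_out / I = 13.5375 / 0.73
= 18.5445 rad/s^2


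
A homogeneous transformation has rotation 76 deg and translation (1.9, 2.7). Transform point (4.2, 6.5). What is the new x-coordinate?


x' = cos(theta)*px - sin(theta)*py + tx
= 0.2419*4.2 - 0.9703*6.5 + 1.9
= -3.3909


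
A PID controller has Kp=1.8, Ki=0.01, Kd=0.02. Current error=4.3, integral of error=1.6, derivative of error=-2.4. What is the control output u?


u = Kp*e + Ki*int(e) + Kd*de/dt
= 1.8*4.3 + 0.01*1.6 + 0.02*(-2.4)
= 7.74 + 0.016 + -0.048
= 7.708


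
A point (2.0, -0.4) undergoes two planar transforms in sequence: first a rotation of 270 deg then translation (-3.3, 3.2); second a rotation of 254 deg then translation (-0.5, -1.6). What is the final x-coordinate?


After transform 1:
x1 = cos(270)*2.0 - sin(270)*-0.4 + -3.3 = -3.7
y1 = sin(270)*2.0 + cos(270)*-0.4 + 3.2 = 1.2
After transform 2:
x2 = cos(254)*-3.7 - sin(254)*1.2 + -0.5
= 1.6734


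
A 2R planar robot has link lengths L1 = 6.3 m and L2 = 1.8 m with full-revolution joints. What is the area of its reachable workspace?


r_max = L1 + L2 = 8.1 m
r_min = |L1 - L2| = 4.5 m
Area = pi*(r_max^2 - r_min^2)
= pi*(65.61 - 20.25)
= pi * 45.36
= 142.5026 m^2


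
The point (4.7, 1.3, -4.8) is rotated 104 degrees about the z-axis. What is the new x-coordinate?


Rotation about z-axis: x' = x*cos(theta) - y*sin(theta)
= 4.7 * -0.2419 - 1.3 * 0.9703
= -2.3984


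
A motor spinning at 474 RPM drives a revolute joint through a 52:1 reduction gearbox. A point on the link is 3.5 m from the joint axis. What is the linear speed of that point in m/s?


omega_motor = 474 * 2*pi/60 = 49.6372 rad/s
omega_joint = omega_motor / 52 = 0.9546 rad/s
v = omega_joint * r = 0.9546 * 3.5
= 3.341 m/s


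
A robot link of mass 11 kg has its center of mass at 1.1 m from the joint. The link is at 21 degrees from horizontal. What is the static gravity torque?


tau = m*g*L*cos(angle)
= 11 * 9.81 * 1.1 * cos(21 deg)
= 11 * 9.81 * 1.1 * 0.9336
= 110.8169 Nm


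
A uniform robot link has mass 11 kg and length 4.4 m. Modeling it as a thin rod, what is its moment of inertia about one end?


I = (1/3) * m * L^2
= (1/3) * 11 * 4.4^2
= 0.333333 * 11 * 19.36
= 70.9867 kg*m^2


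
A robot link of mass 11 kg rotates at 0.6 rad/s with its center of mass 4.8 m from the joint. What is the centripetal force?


F = m * omega^2 * r
= 11 * 0.6^2 * 4.8
= 11 * 0.36 * 4.8
= 19.008 N


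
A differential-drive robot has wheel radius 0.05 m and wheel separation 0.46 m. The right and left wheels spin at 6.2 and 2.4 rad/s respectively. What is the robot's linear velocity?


vR = r*wR = 0.05*6.2 = 0.31 m/s
vL = r*wL = 0.05*2.4 = 0.12 m/s
v = (vR+vL)/2 = 0.215 m/s
omega = (vR-vL)/L = 0.413 rad/s
linear velocity = 0.215 m/s


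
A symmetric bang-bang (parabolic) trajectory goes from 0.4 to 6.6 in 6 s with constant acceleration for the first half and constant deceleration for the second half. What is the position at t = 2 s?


Symmetric rest-to-rest: each phase covers (pf-p0)/2 in time T/2. 0.5*a*(T/2)^2 = (pf-p0)/2 => a = 4*(pf-p0)/T^2
a = 4*(6.6-0.4)/6^2 = 0.6889
t = 2 is in the acceleration phase (t <= T/2).
p = p0 + 0.5*a*t^2 = 0.4 + 0.5*0.6889*2^2
= 1.7778


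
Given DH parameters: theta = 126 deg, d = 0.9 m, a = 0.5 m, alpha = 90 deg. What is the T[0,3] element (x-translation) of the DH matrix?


T[0,3] = a * cos(theta)
= 0.5 * cos(126 deg)
= 0.5 * -0.5878
= -0.2939


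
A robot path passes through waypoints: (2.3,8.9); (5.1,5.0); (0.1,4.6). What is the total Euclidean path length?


Segment lengths:
  seg1 = sqrt((2.8)^2 + (-3.9)^2) = 4.801
  seg2 = sqrt((-5.0)^2 + (-0.4)^2) = 5.016
Total = 9.817


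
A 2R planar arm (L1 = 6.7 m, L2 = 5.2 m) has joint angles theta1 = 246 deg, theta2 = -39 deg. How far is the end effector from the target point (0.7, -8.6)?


End effector via forward kinematics:
x = L1*cos(t1) + L2*cos(t1+t2) = -7.3584
y = L1*sin(t1) + L2*sin(t1+t2) = -8.4815
Distance to target:
d = sqrt((0.7 - -7.3584)^2 + (-8.6 - -8.4815)^2)
= sqrt(64.9373 + 0.014)
= 8.0592 m


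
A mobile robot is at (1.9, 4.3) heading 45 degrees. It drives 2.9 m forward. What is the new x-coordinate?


x_new = x0 + d*cos(theta)
= 1.9 + 2.9*cos(45)
= 1.9 + 2.0506
= 3.9506


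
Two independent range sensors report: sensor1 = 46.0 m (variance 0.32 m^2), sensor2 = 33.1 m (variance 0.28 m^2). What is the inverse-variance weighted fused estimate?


w1 = (1/var1) / (1/var1 + 1/var2)
   = 3.125 / (3.125 + 3.5714) = 0.4667
w2 = 1 - w1 = 0.5333
fused = w1*s1 + w2*s2 = 21.4667 + 17.6533
= 39.12 m


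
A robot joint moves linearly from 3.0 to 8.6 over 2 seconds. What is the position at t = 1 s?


s = t/T = 1/2 = 0.5
p(t) = p0 + (pf-p0)*s
= 3.0 + (8.6 - 3.0) * 0.5
= 5.8


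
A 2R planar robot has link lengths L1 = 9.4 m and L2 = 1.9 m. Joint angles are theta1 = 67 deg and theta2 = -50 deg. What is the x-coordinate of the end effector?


Convert angles to radians: theta1 = 1.1694, theta2 = -0.8727
x = L1*cos(theta1) + L2*cos(theta1+theta2)
x = 3.6729 + 1.817
x = 5.4899


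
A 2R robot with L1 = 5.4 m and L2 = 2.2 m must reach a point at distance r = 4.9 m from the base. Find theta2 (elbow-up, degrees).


cos(theta2) = (r^2 - L1^2 - L2^2) / (2*L1*L2)
cos(theta2) = (24.01 - 29.16 - 4.84) / 23.76
cos(theta2) = -0.420455
theta2 = 114.8633 degrees


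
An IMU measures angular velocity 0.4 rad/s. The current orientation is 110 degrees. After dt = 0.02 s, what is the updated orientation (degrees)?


delta_theta = w * dt = 0.4 * 0.02 = 0.008 rad
= 0.4584 deg
theta_new = 110 + 0.4584 = 110.4584 deg


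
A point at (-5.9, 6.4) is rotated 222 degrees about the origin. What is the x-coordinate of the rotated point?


x' = x*cos(theta) - y*sin(theta)
cos(222 deg) = -0.7431, sin(222 deg) = -0.6691
x' = -5.9 * -0.7431 - 6.4 * -0.6691
= 4.3846 - -4.2824
= 8.667


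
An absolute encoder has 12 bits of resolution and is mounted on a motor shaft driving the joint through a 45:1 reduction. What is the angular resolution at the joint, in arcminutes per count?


counts = 2^12 = 4096
effective counts at joint = 4096 * 45 = 184320
resolution = 360*60 / 184320
= 0.1172 arcmin/count


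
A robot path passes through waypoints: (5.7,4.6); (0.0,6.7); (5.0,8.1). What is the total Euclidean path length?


Segment lengths:
  seg1 = sqrt((-5.7)^2 + (2.1)^2) = 6.0745
  seg2 = sqrt((5.0)^2 + (1.4)^2) = 5.1923
Total = 11.2668


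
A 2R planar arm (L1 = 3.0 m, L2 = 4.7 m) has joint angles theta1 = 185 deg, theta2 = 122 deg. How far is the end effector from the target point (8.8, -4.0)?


End effector via forward kinematics:
x = L1*cos(t1) + L2*cos(t1+t2) = -0.1601
y = L1*sin(t1) + L2*sin(t1+t2) = -4.0151
Distance to target:
d = sqrt((8.8 - -0.1601)^2 + (-4.0 - -4.0151)^2)
= sqrt(80.2826 + 0.0002)
= 8.9601 m


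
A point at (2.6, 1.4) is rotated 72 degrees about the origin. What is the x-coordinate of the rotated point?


x' = x*cos(theta) - y*sin(theta)
cos(72 deg) = 0.309, sin(72 deg) = 0.9511
x' = 2.6 * 0.309 - 1.4 * 0.9511
= 0.8034 - 1.3315
= -0.528


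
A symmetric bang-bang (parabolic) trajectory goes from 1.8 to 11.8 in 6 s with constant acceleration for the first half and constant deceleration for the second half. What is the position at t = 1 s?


Symmetric rest-to-rest: each phase covers (pf-p0)/2 in time T/2. 0.5*a*(T/2)^2 = (pf-p0)/2 => a = 4*(pf-p0)/T^2
a = 4*(11.8-1.8)/6^2 = 1.1111
t = 1 is in the acceleration phase (t <= T/2).
p = p0 + 0.5*a*t^2 = 1.8 + 0.5*1.1111*1^2
= 2.3556


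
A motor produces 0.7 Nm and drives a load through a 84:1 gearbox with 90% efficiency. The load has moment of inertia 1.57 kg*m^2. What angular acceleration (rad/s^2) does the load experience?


tau_out = tau_motor * N * eta
= 0.7 * 84 * 0.9 = 52.92 Nm
alpha = tau_out / I = 52.92 / 1.57
= 33.707 rad/s^2


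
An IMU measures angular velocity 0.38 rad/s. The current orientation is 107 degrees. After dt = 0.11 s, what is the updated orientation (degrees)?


delta_theta = w * dt = 0.38 * 0.11 = 0.0418 rad
= 2.395 deg
theta_new = 107 + 2.395 = 109.395 deg


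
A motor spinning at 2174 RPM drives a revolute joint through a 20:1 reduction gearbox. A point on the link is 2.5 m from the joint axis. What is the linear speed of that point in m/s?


omega_motor = 2174 * 2*pi/60 = 227.6607 rad/s
omega_joint = omega_motor / 20 = 11.383 rad/s
v = omega_joint * r = 11.383 * 2.5
= 28.4576 m/s


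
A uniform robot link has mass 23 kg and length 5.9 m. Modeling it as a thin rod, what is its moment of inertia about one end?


I = (1/3) * m * L^2
= (1/3) * 23 * 5.9^2
= 0.333333 * 23 * 34.81
= 266.8767 kg*m^2


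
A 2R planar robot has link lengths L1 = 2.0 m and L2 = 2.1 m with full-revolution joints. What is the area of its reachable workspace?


r_max = L1 + L2 = 4.1 m
r_min = |L1 - L2| = 0.1 m
Area = pi*(r_max^2 - r_min^2)
= pi*(16.81 - 0.01)
= pi * 16.8
= 52.7788 m^2


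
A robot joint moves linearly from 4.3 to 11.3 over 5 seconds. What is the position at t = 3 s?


s = t/T = 3/5 = 0.6
p(t) = p0 + (pf-p0)*s
= 4.3 + (11.3 - 4.3) * 0.6
= 8.5


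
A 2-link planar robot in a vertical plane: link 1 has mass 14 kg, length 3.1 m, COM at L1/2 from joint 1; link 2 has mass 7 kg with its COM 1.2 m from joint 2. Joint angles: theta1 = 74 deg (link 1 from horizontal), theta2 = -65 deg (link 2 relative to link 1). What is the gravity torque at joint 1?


Horizontal distance from joint 1 to link-1 COM:
  x_c1 = (L1/2)*cos(t1) = 1.55 * 0.2756 = 0.4272 m
Horizontal distance from joint 1 to link-2 COM:
  x_c2 = L1*cos(t1) + Lc2*cos(t1+t2)
       = 3.1*0.2756 + 1.2*0.9877 = 2.0397 m
tau1 = m1*g*x_c1 + m2*g*x_c2
     = 14*9.81*0.4272 + 7*9.81*2.0397
     = 58.6769 + 140.0663
     = 198.7432 Nm


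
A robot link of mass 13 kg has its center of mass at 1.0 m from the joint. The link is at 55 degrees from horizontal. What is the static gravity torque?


tau = m*g*L*cos(angle)
= 13 * 9.81 * 1.0 * cos(55 deg)
= 13 * 9.81 * 1.0 * 0.5736
= 73.1482 Nm


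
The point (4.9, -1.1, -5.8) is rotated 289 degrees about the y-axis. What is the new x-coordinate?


Rotation about y-axis: x' = x*cos(theta) + z*sin(theta)
= 4.9 * 0.3256 + -5.8 * -0.9455
= 7.0793


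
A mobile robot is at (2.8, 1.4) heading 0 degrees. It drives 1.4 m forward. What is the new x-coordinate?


x_new = x0 + d*cos(theta)
= 2.8 + 1.4*cos(0)
= 2.8 + 1.4
= 4.2


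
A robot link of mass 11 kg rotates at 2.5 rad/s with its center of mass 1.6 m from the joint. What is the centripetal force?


F = m * omega^2 * r
= 11 * 2.5^2 * 1.6
= 11 * 6.25 * 1.6
= 110.0 N


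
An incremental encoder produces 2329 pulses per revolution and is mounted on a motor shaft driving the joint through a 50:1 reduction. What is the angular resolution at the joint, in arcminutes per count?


counts per rev = 2329
effective counts at joint = 2329 * 50 = 116450
resolution = 360*60 / 116450
= 0.1855 arcmin/count


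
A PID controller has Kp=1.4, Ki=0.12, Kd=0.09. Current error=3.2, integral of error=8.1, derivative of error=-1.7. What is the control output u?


u = Kp*e + Ki*int(e) + Kd*de/dt
= 1.4*3.2 + 0.12*8.1 + 0.09*(-1.7)
= 4.48 + 0.972 + -0.153
= 5.299


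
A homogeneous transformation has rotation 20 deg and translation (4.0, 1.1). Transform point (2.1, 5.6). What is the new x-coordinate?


x' = cos(theta)*px - sin(theta)*py + tx
= 0.9397*2.1 - 0.342*5.6 + 4.0
= 4.058


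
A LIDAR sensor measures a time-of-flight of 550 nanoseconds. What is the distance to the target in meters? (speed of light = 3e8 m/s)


tof = 550 ns = 5.5e-07 s
dist = c * tof / 2
= 3e8 * 5.5e-07 / 2
= 82.5 m


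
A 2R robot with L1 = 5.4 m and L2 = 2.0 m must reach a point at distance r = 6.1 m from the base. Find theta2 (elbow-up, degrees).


cos(theta2) = (r^2 - L1^2 - L2^2) / (2*L1*L2)
cos(theta2) = (37.21 - 29.16 - 4.0) / 21.6
cos(theta2) = 0.1875
theta2 = 79.1931 degrees


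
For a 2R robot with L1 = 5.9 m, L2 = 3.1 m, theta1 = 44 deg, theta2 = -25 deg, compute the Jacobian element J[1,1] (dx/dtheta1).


J[1,1] = -L1*sin(t1) - L2*sin(t1+t2)
= -5.9*sin(44) - 3.1*sin(19)
= -5.1077


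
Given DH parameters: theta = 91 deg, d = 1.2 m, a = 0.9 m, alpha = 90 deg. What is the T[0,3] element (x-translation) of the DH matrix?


T[0,3] = a * cos(theta)
= 0.9 * cos(91 deg)
= 0.9 * -0.0175
= -0.0157


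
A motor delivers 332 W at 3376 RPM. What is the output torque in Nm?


omega = 3376 * 2*pi/60 = 353.5339 rad/s
tau = P / omega = 332 / 353.5339
= 0.9391 Nm


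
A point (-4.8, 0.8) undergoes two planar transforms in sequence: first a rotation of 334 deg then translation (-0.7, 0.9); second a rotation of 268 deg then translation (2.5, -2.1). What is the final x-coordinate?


After transform 1:
x1 = cos(334)*-4.8 - sin(334)*0.8 + -0.7 = -4.6635
y1 = sin(334)*-4.8 + cos(334)*0.8 + 0.9 = 3.7232
After transform 2:
x2 = cos(268)*-4.6635 - sin(268)*3.7232 + 2.5
= 6.3837


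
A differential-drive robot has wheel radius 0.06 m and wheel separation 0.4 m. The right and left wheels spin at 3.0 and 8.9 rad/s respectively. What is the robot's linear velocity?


vR = r*wR = 0.06*3.0 = 0.18 m/s
vL = r*wL = 0.06*8.9 = 0.534 m/s
v = (vR+vL)/2 = 0.357 m/s
omega = (vR-vL)/L = -0.885 rad/s
linear velocity = 0.357 m/s


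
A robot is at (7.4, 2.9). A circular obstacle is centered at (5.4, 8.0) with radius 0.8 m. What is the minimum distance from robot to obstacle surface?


center_dist = sqrt((7.4-5.4)^2 + (2.9-8.0)^2)
= sqrt(4.0 + 26.01)
= 5.4781
min_dist = center_dist - radius = 5.4781 - 0.8 = 4.6781 m


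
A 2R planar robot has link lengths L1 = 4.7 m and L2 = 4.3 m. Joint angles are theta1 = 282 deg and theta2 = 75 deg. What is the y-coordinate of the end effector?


Convert angles to radians: theta1 = 4.9218, theta2 = 1.309
y = L1*sin(theta1) + L2*sin(theta1+theta2)
y = -4.5973 + -0.225
y = -4.8223


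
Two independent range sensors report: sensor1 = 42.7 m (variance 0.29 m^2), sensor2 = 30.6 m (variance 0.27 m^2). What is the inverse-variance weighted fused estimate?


w1 = (1/var1) / (1/var1 + 1/var2)
   = 3.4483 / (3.4483 + 3.7037) = 0.4821
w2 = 1 - w1 = 0.5179
fused = w1*s1 + w2*s2 = 20.5875 + 15.8464
= 36.4339 m


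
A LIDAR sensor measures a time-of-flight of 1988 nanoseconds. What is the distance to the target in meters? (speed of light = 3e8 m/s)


tof = 1988 ns = 1.988e-06 s
dist = c * tof / 2
= 3e8 * 1.988e-06 / 2
= 298.2 m


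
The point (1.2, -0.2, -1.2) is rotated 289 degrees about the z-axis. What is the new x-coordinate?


Rotation about z-axis: x' = x*cos(theta) - y*sin(theta)
= 1.2 * 0.3256 - -0.2 * -0.9455
= 0.2016


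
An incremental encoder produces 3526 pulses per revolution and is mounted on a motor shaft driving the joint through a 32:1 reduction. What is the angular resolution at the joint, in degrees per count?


counts per rev = 3526
effective counts at joint = 3526 * 32 = 112832
resolution = 360 / 112832
= 0.0032 deg/count


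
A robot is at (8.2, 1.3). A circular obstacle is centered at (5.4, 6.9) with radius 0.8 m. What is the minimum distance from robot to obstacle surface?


center_dist = sqrt((8.2-5.4)^2 + (1.3-6.9)^2)
= sqrt(7.84 + 31.36)
= 6.261
min_dist = center_dist - radius = 6.261 - 0.8 = 5.461 m


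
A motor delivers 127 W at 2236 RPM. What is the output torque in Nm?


omega = 2236 * 2*pi/60 = 234.1534 rad/s
tau = P / omega = 127 / 234.1534
= 0.5424 Nm


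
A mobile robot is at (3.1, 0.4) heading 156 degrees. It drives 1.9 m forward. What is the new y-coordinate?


y_new = y0 + d*sin(theta)
= 0.4 + 1.9*sin(156)
= 0.4 + 0.7728
= 1.1728


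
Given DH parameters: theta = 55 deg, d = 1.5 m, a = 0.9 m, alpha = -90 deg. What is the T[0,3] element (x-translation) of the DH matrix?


T[0,3] = a * cos(theta)
= 0.9 * cos(55 deg)
= 0.9 * 0.5736
= 0.5162


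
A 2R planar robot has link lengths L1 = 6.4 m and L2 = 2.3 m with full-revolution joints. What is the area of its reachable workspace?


r_max = L1 + L2 = 8.7 m
r_min = |L1 - L2| = 4.1 m
Area = pi*(r_max^2 - r_min^2)
= pi*(75.69 - 16.81)
= pi * 58.88
= 184.977 m^2


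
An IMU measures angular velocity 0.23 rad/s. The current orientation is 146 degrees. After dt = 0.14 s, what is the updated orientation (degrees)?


delta_theta = w * dt = 0.23 * 0.14 = 0.0322 rad
= 1.8449 deg
theta_new = 146 + 1.8449 = 147.8449 deg


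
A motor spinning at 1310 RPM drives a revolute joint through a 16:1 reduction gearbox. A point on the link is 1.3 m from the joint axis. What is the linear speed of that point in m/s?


omega_motor = 1310 * 2*pi/60 = 137.1829 rad/s
omega_joint = omega_motor / 16 = 8.5739 rad/s
v = omega_joint * r = 8.5739 * 1.3
= 11.1461 m/s


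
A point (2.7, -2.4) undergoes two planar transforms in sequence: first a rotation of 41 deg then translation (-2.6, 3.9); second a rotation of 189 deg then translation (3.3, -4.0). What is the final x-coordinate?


After transform 1:
x1 = cos(41)*2.7 - sin(41)*-2.4 + -2.6 = 1.0123
y1 = sin(41)*2.7 + cos(41)*-2.4 + 3.9 = 3.8601
After transform 2:
x2 = cos(189)*1.0123 - sin(189)*3.8601 + 3.3
= 2.9041


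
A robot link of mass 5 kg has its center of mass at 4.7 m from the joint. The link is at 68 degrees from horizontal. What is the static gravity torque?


tau = m*g*L*cos(angle)
= 5 * 9.81 * 4.7 * cos(68 deg)
= 5 * 9.81 * 4.7 * 0.3746
= 86.3599 Nm


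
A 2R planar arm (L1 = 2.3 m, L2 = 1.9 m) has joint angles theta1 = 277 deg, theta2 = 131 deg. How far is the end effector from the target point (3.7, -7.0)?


End effector via forward kinematics:
x = L1*cos(t1) + L2*cos(t1+t2) = 1.5516
y = L1*sin(t1) + L2*sin(t1+t2) = -0.8709
Distance to target:
d = sqrt((3.7 - 1.5516)^2 + (-7.0 - -0.8709)^2)
= sqrt(4.6154 + 37.5661)
= 6.4947 m
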